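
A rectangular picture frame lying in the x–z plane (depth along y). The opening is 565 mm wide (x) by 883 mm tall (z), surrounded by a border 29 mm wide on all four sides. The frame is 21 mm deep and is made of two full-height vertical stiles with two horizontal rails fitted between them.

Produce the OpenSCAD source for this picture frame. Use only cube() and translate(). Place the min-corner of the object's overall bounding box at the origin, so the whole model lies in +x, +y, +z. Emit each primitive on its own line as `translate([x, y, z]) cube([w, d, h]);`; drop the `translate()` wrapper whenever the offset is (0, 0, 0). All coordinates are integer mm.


cube([29, 21, 941]);
translate([594, 0, 0]) cube([29, 21, 941]);
translate([29, 0, 0]) cube([565, 21, 29]);
translate([29, 0, 912]) cube([565, 21, 29]);


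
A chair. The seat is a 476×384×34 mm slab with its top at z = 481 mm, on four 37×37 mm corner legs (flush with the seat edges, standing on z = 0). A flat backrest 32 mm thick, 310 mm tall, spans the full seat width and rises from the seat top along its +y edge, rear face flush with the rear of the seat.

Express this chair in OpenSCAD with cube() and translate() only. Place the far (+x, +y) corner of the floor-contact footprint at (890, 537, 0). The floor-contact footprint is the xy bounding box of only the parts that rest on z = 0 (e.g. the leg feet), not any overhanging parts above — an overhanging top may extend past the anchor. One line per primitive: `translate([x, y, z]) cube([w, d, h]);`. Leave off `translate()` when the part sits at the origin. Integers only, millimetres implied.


translate([414, 153, 447]) cube([476, 384, 34]);
translate([414, 153, 0]) cube([37, 37, 447]);
translate([853, 153, 0]) cube([37, 37, 447]);
translate([414, 500, 0]) cube([37, 37, 447]);
translate([853, 500, 0]) cube([37, 37, 447]);
translate([414, 505, 481]) cube([476, 32, 310]);


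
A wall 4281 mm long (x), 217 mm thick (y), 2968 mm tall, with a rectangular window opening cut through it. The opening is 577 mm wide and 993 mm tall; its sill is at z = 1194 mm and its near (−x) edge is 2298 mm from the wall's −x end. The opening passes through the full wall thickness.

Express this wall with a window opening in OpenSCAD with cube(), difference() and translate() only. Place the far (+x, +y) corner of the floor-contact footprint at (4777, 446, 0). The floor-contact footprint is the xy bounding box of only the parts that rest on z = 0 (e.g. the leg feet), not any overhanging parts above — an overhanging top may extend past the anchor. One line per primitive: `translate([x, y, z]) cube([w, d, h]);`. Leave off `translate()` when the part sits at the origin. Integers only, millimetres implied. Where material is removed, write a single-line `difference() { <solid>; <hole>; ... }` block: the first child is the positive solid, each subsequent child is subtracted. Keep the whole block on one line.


difference() { translate([496, 229, 0]) cube([4281, 217, 2968]); translate([2794, 229, 1194]) cube([577, 217, 993]); }


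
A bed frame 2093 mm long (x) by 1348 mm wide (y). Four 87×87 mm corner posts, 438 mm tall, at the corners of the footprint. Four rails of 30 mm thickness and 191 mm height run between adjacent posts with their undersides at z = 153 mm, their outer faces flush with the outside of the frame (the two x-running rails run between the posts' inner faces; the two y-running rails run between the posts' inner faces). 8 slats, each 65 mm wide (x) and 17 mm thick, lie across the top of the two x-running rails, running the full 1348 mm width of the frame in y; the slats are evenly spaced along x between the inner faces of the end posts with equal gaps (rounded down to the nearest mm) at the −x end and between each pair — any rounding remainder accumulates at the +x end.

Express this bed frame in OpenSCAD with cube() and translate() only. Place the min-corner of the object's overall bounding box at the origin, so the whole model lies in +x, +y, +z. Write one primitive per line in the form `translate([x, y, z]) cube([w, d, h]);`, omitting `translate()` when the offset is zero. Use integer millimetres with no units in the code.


cube([87, 87, 438]);
translate([0, 1261, 0]) cube([87, 87, 438]);
translate([2006, 0, 0]) cube([87, 87, 438]);
translate([2006, 1261, 0]) cube([87, 87, 438]);
translate([87, 0, 153]) cube([1919, 30, 191]);
translate([87, 1318, 153]) cube([1919, 30, 191]);
translate([0, 87, 153]) cube([30, 1174, 191]);
translate([2063, 87, 153]) cube([30, 1174, 191]);
translate([242, 0, 344]) cube([65, 1348, 17]);
translate([462, 0, 344]) cube([65, 1348, 17]);
translate([682, 0, 344]) cube([65, 1348, 17]);
translate([902, 0, 344]) cube([65, 1348, 17]);
translate([1122, 0, 344]) cube([65, 1348, 17]);
translate([1342, 0, 344]) cube([65, 1348, 17]);
translate([1562, 0, 344]) cube([65, 1348, 17]);
translate([1782, 0, 344]) cube([65, 1348, 17]);


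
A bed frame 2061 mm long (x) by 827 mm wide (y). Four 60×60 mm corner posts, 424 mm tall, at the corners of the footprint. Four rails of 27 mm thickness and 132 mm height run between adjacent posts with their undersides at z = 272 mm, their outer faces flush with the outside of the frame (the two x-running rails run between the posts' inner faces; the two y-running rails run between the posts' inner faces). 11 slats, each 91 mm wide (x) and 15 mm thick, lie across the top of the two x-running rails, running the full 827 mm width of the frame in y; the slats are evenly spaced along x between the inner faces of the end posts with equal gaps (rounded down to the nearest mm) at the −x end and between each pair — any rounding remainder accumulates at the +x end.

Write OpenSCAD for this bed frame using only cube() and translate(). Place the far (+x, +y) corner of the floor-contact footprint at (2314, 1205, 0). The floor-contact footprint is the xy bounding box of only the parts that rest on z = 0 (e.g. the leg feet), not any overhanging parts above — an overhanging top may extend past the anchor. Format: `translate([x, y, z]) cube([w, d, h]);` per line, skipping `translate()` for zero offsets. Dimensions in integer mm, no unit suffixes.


translate([253, 378, 0]) cube([60, 60, 424]);
translate([253, 1145, 0]) cube([60, 60, 424]);
translate([2254, 378, 0]) cube([60, 60, 424]);
translate([2254, 1145, 0]) cube([60, 60, 424]);
translate([313, 378, 272]) cube([1941, 27, 132]);
translate([313, 1178, 272]) cube([1941, 27, 132]);
translate([253, 438, 272]) cube([27, 707, 132]);
translate([2287, 438, 272]) cube([27, 707, 132]);
translate([391, 378, 404]) cube([91, 827, 15]);
translate([560, 378, 404]) cube([91, 827, 15]);
translate([729, 378, 404]) cube([91, 827, 15]);
translate([898, 378, 404]) cube([91, 827, 15]);
translate([1067, 378, 404]) cube([91, 827, 15]);
translate([1236, 378, 404]) cube([91, 827, 15]);
translate([1405, 378, 404]) cube([91, 827, 15]);
translate([1574, 378, 404]) cube([91, 827, 15]);
translate([1743, 378, 404]) cube([91, 827, 15]);
translate([1912, 378, 404]) cube([91, 827, 15]);
translate([2081, 378, 404]) cube([91, 827, 15]);


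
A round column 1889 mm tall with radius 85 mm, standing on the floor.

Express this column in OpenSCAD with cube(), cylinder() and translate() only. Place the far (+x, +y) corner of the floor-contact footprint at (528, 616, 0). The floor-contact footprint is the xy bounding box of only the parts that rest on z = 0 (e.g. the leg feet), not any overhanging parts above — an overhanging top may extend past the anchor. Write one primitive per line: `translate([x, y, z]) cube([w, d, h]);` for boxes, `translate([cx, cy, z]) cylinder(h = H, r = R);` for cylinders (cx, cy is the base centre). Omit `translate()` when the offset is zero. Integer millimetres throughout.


translate([443, 531, 0]) cylinder(h = 1889, r = 85);


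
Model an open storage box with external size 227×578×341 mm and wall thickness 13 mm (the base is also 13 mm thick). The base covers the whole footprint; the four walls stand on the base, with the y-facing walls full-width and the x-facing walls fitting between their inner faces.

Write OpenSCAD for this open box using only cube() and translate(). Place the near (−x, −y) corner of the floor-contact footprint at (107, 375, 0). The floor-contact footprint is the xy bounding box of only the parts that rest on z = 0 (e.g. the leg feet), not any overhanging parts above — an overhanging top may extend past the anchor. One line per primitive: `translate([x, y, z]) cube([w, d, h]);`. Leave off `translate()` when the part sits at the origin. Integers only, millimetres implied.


translate([107, 375, 0]) cube([227, 578, 13]);
translate([107, 375, 13]) cube([227, 13, 328]);
translate([107, 940, 13]) cube([227, 13, 328]);
translate([107, 388, 13]) cube([13, 552, 328]);
translate([321, 388, 13]) cube([13, 552, 328]);


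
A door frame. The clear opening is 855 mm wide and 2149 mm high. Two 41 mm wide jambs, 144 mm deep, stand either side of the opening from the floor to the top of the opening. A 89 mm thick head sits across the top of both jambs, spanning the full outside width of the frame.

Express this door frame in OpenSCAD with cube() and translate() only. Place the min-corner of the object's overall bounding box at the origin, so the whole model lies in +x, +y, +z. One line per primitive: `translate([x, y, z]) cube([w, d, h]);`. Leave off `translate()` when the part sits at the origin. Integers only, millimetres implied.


cube([41, 144, 2149]);
translate([896, 0, 0]) cube([41, 144, 2149]);
translate([0, 0, 2149]) cube([937, 144, 89]);


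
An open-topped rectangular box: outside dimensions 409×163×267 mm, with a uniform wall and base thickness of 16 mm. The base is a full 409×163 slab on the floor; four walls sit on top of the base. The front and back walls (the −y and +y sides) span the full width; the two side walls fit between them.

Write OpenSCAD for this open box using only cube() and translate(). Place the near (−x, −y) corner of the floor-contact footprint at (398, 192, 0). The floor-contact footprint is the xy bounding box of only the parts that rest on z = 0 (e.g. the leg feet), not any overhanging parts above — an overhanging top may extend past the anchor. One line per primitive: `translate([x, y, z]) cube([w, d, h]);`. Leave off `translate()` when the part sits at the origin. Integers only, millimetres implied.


translate([398, 192, 0]) cube([409, 163, 16]);
translate([398, 192, 16]) cube([409, 16, 251]);
translate([398, 339, 16]) cube([409, 16, 251]);
translate([398, 208, 16]) cube([16, 131, 251]);
translate([791, 208, 16]) cube([16, 131, 251]);


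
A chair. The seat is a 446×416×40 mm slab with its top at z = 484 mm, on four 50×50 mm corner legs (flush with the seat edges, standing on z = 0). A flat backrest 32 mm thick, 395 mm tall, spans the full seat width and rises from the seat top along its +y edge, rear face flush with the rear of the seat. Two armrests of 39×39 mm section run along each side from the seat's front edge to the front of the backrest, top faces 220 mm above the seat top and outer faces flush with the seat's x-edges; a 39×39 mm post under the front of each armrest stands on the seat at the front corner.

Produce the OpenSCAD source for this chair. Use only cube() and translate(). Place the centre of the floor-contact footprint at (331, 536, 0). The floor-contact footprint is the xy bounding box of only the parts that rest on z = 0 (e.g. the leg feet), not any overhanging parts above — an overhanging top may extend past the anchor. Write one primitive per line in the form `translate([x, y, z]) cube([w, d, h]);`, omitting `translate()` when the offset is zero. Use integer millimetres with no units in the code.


translate([108, 328, 444]) cube([446, 416, 40]);
translate([108, 328, 0]) cube([50, 50, 444]);
translate([504, 328, 0]) cube([50, 50, 444]);
translate([108, 694, 0]) cube([50, 50, 444]);
translate([504, 694, 0]) cube([50, 50, 444]);
translate([108, 712, 484]) cube([446, 32, 395]);
translate([108, 328, 665]) cube([39, 384, 39]);
translate([515, 328, 665]) cube([39, 384, 39]);
translate([108, 328, 484]) cube([39, 39, 181]);
translate([515, 328, 484]) cube([39, 39, 181]);


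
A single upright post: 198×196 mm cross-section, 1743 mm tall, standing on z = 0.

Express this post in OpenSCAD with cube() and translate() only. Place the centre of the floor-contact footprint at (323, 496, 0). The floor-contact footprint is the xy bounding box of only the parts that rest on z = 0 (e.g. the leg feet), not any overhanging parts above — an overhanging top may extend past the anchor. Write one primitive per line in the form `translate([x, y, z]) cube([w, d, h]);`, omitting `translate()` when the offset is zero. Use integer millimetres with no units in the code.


translate([224, 398, 0]) cube([198, 196, 1743]);


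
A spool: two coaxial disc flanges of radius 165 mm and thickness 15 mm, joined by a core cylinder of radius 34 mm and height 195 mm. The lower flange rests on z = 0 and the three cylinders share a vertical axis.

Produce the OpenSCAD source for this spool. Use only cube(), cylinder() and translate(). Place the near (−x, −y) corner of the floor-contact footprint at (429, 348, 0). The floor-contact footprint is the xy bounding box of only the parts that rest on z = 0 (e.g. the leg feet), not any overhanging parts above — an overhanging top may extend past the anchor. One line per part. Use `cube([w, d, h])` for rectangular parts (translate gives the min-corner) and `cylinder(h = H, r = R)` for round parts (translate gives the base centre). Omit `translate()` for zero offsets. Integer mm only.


translate([594, 513, 0]) cylinder(h = 15, r = 165);
translate([594, 513, 15]) cylinder(h = 195, r = 34);
translate([594, 513, 210]) cylinder(h = 15, r = 165);


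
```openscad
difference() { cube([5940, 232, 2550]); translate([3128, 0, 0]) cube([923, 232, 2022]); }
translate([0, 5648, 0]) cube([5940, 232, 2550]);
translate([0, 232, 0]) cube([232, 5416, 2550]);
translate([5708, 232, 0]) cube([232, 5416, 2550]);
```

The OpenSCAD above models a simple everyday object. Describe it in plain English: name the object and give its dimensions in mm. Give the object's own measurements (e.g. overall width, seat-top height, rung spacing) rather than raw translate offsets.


A single room: four walls, each 2550 mm tall and 232 mm thick, enclosing an outside footprint 5940×5880 mm (x × y), no floor or roof. The front and back walls (−y and +y sides) run the full x-width; the side walls fit between their inner faces. A door opening 923 mm wide and 2022 mm tall is cut through the front wall from the floor up, its −x edge 3128 mm from the wall's −x end.


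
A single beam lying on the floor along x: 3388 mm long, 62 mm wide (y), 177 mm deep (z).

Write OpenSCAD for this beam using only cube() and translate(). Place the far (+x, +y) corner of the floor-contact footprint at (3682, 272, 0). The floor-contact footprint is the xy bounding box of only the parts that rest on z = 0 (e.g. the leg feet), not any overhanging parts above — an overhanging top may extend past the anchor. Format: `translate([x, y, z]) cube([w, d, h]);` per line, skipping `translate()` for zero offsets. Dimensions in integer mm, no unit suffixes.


translate([294, 210, 0]) cube([3388, 62, 177]);


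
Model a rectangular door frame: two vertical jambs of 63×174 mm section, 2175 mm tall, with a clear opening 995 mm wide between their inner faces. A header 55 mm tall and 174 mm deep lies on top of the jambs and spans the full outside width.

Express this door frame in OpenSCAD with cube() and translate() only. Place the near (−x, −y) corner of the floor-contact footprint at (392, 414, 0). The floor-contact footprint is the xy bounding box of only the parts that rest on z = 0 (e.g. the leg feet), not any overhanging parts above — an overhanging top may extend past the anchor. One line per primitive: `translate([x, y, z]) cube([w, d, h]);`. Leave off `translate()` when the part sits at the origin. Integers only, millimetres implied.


translate([392, 414, 0]) cube([63, 174, 2175]);
translate([1450, 414, 0]) cube([63, 174, 2175]);
translate([392, 414, 2175]) cube([1121, 174, 55]);


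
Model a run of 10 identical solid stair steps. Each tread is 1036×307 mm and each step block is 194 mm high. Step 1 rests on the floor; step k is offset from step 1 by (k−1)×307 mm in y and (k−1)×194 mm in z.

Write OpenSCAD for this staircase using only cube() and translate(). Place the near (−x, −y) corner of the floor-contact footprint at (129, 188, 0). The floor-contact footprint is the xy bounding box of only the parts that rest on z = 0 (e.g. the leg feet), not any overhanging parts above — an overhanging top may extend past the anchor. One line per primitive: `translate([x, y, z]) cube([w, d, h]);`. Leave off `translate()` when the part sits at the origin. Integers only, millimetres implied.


translate([129, 188, 0]) cube([1036, 307, 194]);
translate([129, 495, 194]) cube([1036, 307, 194]);
translate([129, 802, 388]) cube([1036, 307, 194]);
translate([129, 1109, 582]) cube([1036, 307, 194]);
translate([129, 1416, 776]) cube([1036, 307, 194]);
translate([129, 1723, 970]) cube([1036, 307, 194]);
translate([129, 2030, 1164]) cube([1036, 307, 194]);
translate([129, 2337, 1358]) cube([1036, 307, 194]);
translate([129, 2644, 1552]) cube([1036, 307, 194]);
translate([129, 2951, 1746]) cube([1036, 307, 194]);


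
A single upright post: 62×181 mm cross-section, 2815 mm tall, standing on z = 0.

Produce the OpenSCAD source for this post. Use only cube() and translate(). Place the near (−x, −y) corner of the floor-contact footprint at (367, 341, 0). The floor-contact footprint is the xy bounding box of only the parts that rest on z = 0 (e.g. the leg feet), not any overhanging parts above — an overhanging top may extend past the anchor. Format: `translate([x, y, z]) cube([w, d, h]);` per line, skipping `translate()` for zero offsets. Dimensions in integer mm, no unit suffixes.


translate([367, 341, 0]) cube([62, 181, 2815]);


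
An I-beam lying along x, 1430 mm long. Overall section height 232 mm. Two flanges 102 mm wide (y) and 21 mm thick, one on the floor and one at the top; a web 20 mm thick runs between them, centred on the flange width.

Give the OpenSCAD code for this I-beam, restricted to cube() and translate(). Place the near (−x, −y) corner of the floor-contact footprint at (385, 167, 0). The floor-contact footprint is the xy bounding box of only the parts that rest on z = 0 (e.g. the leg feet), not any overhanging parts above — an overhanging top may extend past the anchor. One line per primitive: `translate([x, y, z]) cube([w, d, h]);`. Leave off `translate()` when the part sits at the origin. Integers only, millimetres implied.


translate([385, 167, 0]) cube([1430, 102, 21]);
translate([385, 208, 21]) cube([1430, 20, 190]);
translate([385, 167, 211]) cube([1430, 102, 21]);


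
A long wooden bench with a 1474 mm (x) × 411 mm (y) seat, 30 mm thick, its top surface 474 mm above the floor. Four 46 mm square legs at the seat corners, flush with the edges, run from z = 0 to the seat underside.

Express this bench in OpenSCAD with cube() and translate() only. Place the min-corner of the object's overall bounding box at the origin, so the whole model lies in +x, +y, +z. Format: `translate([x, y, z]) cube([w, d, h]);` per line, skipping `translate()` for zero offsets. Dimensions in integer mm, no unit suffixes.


translate([0, 0, 444]) cube([1474, 411, 30]);
cube([46, 46, 444]);
translate([0, 365, 0]) cube([46, 46, 444]);
translate([1428, 0, 0]) cube([46, 46, 444]);
translate([1428, 365, 0]) cube([46, 46, 444]);


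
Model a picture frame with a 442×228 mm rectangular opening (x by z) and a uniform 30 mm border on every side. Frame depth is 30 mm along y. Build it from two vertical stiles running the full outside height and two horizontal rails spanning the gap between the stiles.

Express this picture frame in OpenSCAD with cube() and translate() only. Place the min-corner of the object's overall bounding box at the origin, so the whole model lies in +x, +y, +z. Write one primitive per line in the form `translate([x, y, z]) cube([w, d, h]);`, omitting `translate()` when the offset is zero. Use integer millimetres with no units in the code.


cube([30, 30, 288]);
translate([472, 0, 0]) cube([30, 30, 288]);
translate([30, 0, 0]) cube([442, 30, 30]);
translate([30, 0, 258]) cube([442, 30, 30]);


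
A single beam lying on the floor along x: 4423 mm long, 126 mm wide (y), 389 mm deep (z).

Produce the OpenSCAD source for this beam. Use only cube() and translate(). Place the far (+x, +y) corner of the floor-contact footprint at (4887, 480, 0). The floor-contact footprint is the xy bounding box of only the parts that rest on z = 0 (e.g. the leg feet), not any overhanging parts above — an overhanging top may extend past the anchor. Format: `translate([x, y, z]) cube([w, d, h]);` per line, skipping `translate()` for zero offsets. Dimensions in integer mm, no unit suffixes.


translate([464, 354, 0]) cube([4423, 126, 389]);


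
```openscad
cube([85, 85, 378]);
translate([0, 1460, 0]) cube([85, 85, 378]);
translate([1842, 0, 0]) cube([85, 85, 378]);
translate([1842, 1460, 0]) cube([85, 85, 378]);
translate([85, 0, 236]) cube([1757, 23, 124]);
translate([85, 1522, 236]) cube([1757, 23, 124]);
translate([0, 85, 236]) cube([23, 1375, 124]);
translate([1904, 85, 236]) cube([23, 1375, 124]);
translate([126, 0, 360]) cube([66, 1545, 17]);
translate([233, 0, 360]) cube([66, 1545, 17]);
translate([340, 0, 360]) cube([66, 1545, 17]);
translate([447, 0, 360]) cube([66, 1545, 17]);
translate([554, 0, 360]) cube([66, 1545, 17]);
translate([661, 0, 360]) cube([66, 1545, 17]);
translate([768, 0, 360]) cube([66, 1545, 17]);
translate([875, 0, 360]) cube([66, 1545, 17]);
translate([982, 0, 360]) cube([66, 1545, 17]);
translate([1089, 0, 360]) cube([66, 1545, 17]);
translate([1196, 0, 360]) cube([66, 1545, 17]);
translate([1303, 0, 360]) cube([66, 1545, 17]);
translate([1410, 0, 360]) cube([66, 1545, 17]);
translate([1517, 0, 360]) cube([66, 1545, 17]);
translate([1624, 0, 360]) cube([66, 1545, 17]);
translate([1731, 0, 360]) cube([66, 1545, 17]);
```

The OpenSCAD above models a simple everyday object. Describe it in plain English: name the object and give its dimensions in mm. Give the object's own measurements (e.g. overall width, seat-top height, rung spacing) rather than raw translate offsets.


A bed frame 1927 mm long (x) by 1545 mm wide (y). Four 85×85 mm corner posts, 378 mm tall, at the corners of the footprint. Four rails of 23 mm thickness and 124 mm height run between adjacent posts with their undersides at z = 236 mm, their outer faces flush with the outside of the frame (the two x-running rails run between the posts' inner faces; the two y-running rails run between the posts' inner faces). 16 slats, each 66 mm wide (x) and 17 mm thick, lie across the top of the two x-running rails, running the full 1545 mm width of the frame in y; along x they sit between the end posts with a 41 mm gap after the −x posts and between neighbouring slats, leaving 45 mm before the +x posts.


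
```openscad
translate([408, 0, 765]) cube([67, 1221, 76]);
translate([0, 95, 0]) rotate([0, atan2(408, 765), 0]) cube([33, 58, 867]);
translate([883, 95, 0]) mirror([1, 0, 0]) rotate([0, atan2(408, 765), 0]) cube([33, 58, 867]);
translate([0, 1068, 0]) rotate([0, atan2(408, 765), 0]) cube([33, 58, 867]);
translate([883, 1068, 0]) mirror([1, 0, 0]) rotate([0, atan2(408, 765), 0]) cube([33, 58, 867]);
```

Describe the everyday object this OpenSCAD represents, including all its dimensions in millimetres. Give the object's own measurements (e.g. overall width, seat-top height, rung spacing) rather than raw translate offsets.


A sawhorse. A 67×1221×76 mm beam (x, y, z) sits on two A-frame leg pairs. Each pair is two raked legs of 33×58 mm section (58 mm along y) splaying symmetrically in x. Each leg rises 765 mm vertically over 408 mm of horizontal reach and is 867 mm long along its own axis. Every leg's outer bottom edge rests on the floor and its outer top edge meets a bottom edge of the beam — the left legs (tilting toward +x) meet the beam's −x bottom edge, the right legs (their mirror images, tilting toward −x) meet its +x bottom edge — so the leg tops tuck under the beam, the beam's underside is 765 mm above the floor, and the feet are 883 mm apart outside-to-outside with the beam centred between them. The two leg pairs are set in 95 mm from either end of the beam.


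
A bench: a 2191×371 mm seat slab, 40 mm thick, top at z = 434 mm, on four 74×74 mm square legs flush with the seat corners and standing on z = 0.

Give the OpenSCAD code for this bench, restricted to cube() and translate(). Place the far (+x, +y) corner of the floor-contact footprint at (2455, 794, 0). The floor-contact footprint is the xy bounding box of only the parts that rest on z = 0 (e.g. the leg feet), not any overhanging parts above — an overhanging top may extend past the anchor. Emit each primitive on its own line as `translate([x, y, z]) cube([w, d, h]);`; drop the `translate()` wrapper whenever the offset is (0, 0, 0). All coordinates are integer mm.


translate([264, 423, 394]) cube([2191, 371, 40]);
translate([264, 423, 0]) cube([74, 74, 394]);
translate([264, 720, 0]) cube([74, 74, 394]);
translate([2381, 423, 0]) cube([74, 74, 394]);
translate([2381, 720, 0]) cube([74, 74, 394]);


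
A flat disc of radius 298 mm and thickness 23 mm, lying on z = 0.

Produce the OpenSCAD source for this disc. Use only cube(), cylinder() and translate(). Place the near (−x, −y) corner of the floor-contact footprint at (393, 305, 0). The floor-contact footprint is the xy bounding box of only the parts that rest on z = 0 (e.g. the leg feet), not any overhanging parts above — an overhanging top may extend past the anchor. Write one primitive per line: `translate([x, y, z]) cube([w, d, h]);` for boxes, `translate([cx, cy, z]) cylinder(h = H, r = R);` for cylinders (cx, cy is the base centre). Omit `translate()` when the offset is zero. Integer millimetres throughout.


translate([691, 603, 0]) cylinder(h = 23, r = 298);


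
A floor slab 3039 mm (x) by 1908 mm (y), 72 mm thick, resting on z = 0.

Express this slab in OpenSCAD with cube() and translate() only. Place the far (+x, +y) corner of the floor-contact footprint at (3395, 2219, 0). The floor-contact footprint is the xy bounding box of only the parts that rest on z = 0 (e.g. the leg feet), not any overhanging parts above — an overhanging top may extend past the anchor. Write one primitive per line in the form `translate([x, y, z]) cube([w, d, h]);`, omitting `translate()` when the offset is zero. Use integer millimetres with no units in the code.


translate([356, 311, 0]) cube([3039, 1908, 72]);


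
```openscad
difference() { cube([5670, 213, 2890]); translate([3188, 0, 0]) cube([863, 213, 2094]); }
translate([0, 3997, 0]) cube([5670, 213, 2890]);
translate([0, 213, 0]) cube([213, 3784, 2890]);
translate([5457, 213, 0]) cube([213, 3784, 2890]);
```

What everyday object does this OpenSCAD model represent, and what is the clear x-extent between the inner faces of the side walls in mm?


A single room. The interior width is 5244 mm.

Four walls enclosing a rectangle with a door in the front wall — a room. Outside width 5670 minus two 213 mm walls gives 5244 mm.


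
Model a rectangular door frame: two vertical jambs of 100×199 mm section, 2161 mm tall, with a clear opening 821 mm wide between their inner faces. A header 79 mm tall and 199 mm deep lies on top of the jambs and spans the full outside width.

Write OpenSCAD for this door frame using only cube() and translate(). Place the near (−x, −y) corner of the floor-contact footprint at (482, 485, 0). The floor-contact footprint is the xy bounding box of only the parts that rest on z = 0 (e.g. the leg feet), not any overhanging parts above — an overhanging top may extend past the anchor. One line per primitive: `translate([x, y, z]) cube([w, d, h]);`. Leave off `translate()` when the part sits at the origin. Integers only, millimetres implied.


translate([482, 485, 0]) cube([100, 199, 2161]);
translate([1403, 485, 0]) cube([100, 199, 2161]);
translate([482, 485, 2161]) cube([1021, 199, 79]);


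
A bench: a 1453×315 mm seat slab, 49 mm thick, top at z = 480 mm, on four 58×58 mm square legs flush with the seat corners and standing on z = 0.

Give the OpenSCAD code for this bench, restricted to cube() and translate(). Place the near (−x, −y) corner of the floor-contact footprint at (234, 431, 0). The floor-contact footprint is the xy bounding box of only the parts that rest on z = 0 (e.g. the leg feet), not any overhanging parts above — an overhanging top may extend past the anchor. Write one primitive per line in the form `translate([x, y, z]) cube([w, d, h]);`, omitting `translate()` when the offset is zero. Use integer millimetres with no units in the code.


translate([234, 431, 431]) cube([1453, 315, 49]);
translate([234, 431, 0]) cube([58, 58, 431]);
translate([234, 688, 0]) cube([58, 58, 431]);
translate([1629, 431, 0]) cube([58, 58, 431]);
translate([1629, 688, 0]) cube([58, 58, 431]);


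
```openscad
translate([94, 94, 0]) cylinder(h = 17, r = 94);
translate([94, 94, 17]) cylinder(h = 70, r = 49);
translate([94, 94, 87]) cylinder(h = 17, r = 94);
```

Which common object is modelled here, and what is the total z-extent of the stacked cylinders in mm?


A spool. The overall height is 104 mm.

Three coaxial cylinders, large–small–large — a spool. Two 17 mm flanges and a 70 mm core give 17 + 70 + 17 = 104 mm.


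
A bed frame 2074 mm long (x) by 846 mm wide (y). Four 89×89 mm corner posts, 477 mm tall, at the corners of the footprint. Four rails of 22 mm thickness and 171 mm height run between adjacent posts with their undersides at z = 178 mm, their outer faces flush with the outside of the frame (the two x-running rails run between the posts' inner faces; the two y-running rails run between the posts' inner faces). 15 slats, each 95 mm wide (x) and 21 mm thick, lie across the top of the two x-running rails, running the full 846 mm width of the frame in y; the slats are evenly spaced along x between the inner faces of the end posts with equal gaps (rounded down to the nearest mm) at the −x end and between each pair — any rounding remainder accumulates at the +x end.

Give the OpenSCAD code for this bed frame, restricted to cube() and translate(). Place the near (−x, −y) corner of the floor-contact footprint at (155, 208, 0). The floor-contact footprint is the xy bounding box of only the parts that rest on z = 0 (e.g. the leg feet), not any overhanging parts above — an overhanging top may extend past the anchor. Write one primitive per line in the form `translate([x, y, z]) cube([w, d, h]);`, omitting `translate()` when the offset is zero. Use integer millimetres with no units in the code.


// slat z = rail_z + rail_h = 178 + 171 = 349
// slat gap = ⌊(1896 − 15·95) / 16⌋ = 29
translate([155, 208, 0]) cube([89, 89, 477]);
translate([155, 965, 0]) cube([89, 89, 477]);
translate([2140, 208, 0]) cube([89, 89, 477]);
translate([2140, 965, 0]) cube([89, 89, 477]);
translate([244, 208, 178]) cube([1896, 22, 171]);
translate([244, 1032, 178]) cube([1896, 22, 171]);
translate([155, 297, 178]) cube([22, 668, 171]);
translate([2207, 297, 178]) cube([22, 668, 171]);
translate([273, 208, 349]) cube([95, 846, 21]);
translate([397, 208, 349]) cube([95, 846, 21]);
translate([521, 208, 349]) cube([95, 846, 21]);
translate([645, 208, 349]) cube([95, 846, 21]);
translate([769, 208, 349]) cube([95, 846, 21]);
translate([893, 208, 349]) cube([95, 846, 21]);
translate([1017, 208, 349]) cube([95, 846, 21]);
translate([1141, 208, 349]) cube([95, 846, 21]);
translate([1265, 208, 349]) cube([95, 846, 21]);
translate([1389, 208, 349]) cube([95, 846, 21]);
translate([1513, 208, 349]) cube([95, 846, 21]);
translate([1637, 208, 349]) cube([95, 846, 21]);
translate([1761, 208, 349]) cube([95, 846, 21]);
translate([1885, 208, 349]) cube([95, 846, 21]);
translate([2009, 208, 349]) cube([95, 846, 21]);


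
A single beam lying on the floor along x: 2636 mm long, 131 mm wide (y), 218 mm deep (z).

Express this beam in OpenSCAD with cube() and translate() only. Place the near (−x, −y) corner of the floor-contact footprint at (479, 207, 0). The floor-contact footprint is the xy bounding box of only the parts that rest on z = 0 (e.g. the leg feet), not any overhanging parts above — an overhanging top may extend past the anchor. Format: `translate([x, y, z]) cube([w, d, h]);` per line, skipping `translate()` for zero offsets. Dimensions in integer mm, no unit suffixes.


translate([479, 207, 0]) cube([2636, 131, 218]);


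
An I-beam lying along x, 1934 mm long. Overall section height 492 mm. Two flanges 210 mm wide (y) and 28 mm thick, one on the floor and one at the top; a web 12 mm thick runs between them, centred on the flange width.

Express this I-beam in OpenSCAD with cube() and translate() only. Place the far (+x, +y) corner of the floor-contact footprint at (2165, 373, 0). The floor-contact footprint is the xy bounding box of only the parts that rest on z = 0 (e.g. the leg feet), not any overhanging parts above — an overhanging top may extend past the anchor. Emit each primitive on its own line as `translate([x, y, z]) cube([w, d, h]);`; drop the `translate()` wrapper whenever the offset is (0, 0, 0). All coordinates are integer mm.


translate([231, 163, 0]) cube([1934, 210, 28]);
translate([231, 262, 28]) cube([1934, 12, 436]);
translate([231, 163, 464]) cube([1934, 210, 28]);


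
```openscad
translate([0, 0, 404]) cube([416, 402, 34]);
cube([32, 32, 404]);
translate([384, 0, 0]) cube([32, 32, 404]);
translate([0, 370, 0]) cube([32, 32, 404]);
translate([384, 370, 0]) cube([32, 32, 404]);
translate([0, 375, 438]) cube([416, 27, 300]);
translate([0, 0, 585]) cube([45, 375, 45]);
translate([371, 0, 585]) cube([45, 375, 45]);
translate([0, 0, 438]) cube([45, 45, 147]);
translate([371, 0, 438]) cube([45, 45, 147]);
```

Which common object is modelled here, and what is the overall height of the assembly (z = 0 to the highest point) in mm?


A chair. The overall height is 738 mm.

A slab on four corner posts with a tall panel at the back — a chair. The seat slab sits at z = 404 with thickness 34, and the 300 mm backrest starts at the seat top, so the overall height is 404 + 34 + 300 = 738 mm.


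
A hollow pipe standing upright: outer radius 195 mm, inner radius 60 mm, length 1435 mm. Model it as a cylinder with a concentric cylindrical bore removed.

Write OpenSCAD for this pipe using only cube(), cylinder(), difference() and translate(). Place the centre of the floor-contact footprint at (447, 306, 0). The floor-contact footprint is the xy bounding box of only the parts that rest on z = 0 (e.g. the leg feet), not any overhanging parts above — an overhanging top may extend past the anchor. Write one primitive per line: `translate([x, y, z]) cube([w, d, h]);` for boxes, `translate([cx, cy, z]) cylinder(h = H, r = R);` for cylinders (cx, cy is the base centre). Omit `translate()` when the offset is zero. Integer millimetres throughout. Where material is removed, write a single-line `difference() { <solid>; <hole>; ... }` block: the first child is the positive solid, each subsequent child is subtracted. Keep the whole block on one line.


difference() { translate([447, 306, 0]) cylinder(h = 1435, r = 195); translate([447, 306, 0]) cylinder(h = 1435, r = 60); }


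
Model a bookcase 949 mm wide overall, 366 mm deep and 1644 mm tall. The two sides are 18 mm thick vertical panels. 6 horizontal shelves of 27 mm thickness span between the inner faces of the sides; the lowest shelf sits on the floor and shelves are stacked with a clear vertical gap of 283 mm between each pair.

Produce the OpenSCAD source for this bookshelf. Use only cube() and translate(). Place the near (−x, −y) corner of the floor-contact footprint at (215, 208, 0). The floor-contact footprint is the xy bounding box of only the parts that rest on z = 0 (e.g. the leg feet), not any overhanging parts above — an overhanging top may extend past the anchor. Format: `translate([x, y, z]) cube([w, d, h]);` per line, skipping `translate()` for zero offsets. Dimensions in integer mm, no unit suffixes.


translate([215, 208, 0]) cube([18, 366, 1644]);
translate([1146, 208, 0]) cube([18, 366, 1644]);
translate([233, 208, 0]) cube([913, 366, 27]);
translate([233, 208, 310]) cube([913, 366, 27]);
translate([233, 208, 620]) cube([913, 366, 27]);
translate([233, 208, 930]) cube([913, 366, 27]);
translate([233, 208, 1240]) cube([913, 366, 27]);
translate([233, 208, 1550]) cube([913, 366, 27]);


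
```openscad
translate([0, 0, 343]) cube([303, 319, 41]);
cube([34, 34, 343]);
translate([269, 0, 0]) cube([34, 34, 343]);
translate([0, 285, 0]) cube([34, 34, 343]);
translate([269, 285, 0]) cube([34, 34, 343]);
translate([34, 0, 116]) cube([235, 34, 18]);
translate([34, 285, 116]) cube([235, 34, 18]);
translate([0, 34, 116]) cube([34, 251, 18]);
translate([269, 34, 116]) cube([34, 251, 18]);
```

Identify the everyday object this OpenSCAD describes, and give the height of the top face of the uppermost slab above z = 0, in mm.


A stool. The seat height is 384 mm.

A 303×319×41 slab at z = 343 on four corner posts — a stool. The seat top is 343 + 41 = 384 mm.


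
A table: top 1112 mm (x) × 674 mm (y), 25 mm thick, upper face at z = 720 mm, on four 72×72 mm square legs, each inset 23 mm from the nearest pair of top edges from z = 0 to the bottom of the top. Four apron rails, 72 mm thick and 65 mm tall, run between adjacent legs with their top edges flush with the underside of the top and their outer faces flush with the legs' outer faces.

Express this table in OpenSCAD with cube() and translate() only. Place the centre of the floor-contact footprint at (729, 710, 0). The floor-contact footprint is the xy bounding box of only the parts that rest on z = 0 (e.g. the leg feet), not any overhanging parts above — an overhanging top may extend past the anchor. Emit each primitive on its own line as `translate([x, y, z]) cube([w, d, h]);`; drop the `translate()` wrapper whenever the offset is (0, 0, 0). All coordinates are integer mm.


translate([173, 373, 695]) cube([1112, 674, 25]);
translate([196, 396, 0]) cube([72, 72, 695]);
translate([1190, 396, 0]) cube([72, 72, 695]);
translate([196, 952, 0]) cube([72, 72, 695]);
translate([1190, 952, 0]) cube([72, 72, 695]);
translate([268, 396, 630]) cube([922, 72, 65]);
translate([268, 952, 630]) cube([922, 72, 65]);
translate([196, 468, 630]) cube([72, 484, 65]);
translate([1190, 468, 630]) cube([72, 484, 65]);


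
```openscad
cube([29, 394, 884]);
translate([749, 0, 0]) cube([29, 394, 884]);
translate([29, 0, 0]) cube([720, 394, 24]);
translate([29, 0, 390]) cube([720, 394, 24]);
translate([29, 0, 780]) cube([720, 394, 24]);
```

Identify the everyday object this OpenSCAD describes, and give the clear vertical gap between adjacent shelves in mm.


A bookshelf. The clear shelf gap is 366 mm.

Two tall side panels with 3 horizontal boards between them — a bookshelf. The first two shelf undersides are at z = 0 and z = 390; with shelf thickness 24, the clear gap is 390 − 0 − 24 = 366 mm.


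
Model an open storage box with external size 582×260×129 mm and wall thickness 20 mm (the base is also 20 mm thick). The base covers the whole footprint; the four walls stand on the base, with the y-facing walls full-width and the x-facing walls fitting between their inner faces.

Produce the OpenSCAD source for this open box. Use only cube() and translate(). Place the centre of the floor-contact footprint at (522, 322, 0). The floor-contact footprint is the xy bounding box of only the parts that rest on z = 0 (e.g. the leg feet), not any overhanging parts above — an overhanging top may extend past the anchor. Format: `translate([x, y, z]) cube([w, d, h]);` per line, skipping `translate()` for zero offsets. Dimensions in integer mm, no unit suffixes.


translate([231, 192, 0]) cube([582, 260, 20]);
translate([231, 192, 20]) cube([582, 20, 109]);
translate([231, 432, 20]) cube([582, 20, 109]);
translate([231, 212, 20]) cube([20, 220, 109]);
translate([793, 212, 20]) cube([20, 220, 109]);
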